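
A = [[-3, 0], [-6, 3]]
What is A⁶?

[[729, 0], [0, 729]]

tr A = 0 and det A = -9, so the characteristic polynomial is λ² − (0)λ + (-9) with roots -3 and 3.
Eigenvectors give P = [[-1, 0], [-1, -1]] with P⁻¹ = [[-1, 0], [1, -1]], and A = P·diag(-3, 3)·P⁻¹.
Then A⁶ = P·diag(729, 729)·P⁻¹ = [[-729, 0], [-729, -729]] · [[-1, 0], [1, -1]] = [[729, 0], [0, 729]].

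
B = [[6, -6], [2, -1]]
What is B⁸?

tr B = 5 and det B = 6, so the characteristic polynomial is λ² − (5)λ + (6) with roots 3 and 2.
Eigenvectors give P = [[2, 3], [1, 2]] with P⁻¹ = [[2, -3], [-1, 2]], and B = P·diag(3, 2)·P⁻¹.
Then B⁸ = P·diag(6561, 256)·P⁻¹ = [[13122, 768], [6561, 512]] · [[2, -3], [-1, 2]] = [[25476, -37830], [12610, -18659]].

[[25476, -37830], [12610, -18659]]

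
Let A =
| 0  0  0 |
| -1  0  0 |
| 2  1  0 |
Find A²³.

[[0, 0, 0], [0, 0, 0], [0, 0, 0]]

A is strictly triangular, hence nilpotent: A³ = 0, so A²³ = 0.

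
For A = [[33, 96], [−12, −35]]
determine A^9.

[[157473, 472416], [−59052, −177155]]

tr A = −2 and det A = −3, so the characteristic polynomial is λ² − (−2)λ + (−3) with roots −3 and 1.
Eigenvectors give P = [[−8, −3], [3, 1]] with P⁻¹ = [[1, 3], [−3, −8]], and A = P·diag(−3, 1)·P⁻¹.
Then A^9 = P·diag(−19683, 1)·P⁻¹ = [[157464, −3], [−59049, 1]] · [[1, 3], [−3, −8]] = [[157473, 472416], [−59052, −177155]].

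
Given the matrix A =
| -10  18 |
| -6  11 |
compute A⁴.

[[-44, 90], [-30, 61]]

tr A = 1 and det A = -2, so the characteristic polynomial is λ² − (1)λ + (-2) with roots 2 and -1.
Eigenvectors give P = [[-3, 2], [-2, 1]] with P⁻¹ = [[1, -2], [2, -3]], and A = P·diag(2, -1)·P⁻¹.
Then A⁴ = P·diag(16, 1)·P⁻¹ = [[-48, 2], [-32, 1]] · [[1, -2], [2, -3]] = [[-44, 90], [-30, 61]].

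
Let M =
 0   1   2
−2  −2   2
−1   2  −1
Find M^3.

M^2 = [[−4, 2, 0], [2, 6, −10], [−3, −7, 3]]
M^3 = [[−4, −8, −4], [−2, −30, 26], [11, 17, −23]]

[[−4, −8, −4], [−2, −30, 26], [11, 17, −23]]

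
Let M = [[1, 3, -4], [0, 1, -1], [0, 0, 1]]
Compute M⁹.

M = I + N where N = [[0, 3, -4], [0, 0, -1], [0, 0, 0]] is strictly upper-triangular, so N³ = 0.
(I + N)⁹ = I + 9·N + 36·N² = [[1, 27, -144], [0, 1, -9], [0, 0, 1]].

[[1, 27, -144], [0, 1, -9], [0, 0, 1]]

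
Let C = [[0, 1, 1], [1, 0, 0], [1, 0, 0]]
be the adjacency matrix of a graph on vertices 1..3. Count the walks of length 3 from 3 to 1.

2

The number of length-3 walks from vertex 3 to vertex 1 is entry (3,1) of C³, where C is the adjacency matrix.
C² = [[2, 0, 0], [0, 1, 1], [0, 1, 1]]
C³ = [[0, 2, 2], [2, 0, 0], [2, 0, 0]]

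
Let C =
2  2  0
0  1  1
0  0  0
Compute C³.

[[8, 14, 6], [0, 1, 1], [0, 0, 0]]

C² = [[4, 6, 2], [0, 1, 1], [0, 0, 0]]
C³ = [[8, 14, 6], [0, 1, 1], [0, 0, 0]]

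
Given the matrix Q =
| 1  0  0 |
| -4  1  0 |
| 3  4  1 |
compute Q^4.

Q = I + N where N = [[0, 0, 0], [-4, 0, 0], [3, 4, 0]] is strictly lower-triangular, so N^3 = 0.
(I + N)^4 = I + 4·N + 6·N^2 = [[1, 0, 0], [-16, 1, 0], [-84, 16, 1]].

[[1, 0, 0], [-16, 1, 0], [-84, 16, 1]]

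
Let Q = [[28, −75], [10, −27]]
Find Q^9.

tr Q = 1 and det Q = −6, so the characteristic polynomial is λ² − (1)λ + (−6) with roots −2 and 3.
Eigenvectors give P = [[−5, 3], [−2, 1]] with P⁻¹ = [[1, −3], [2, −5]], and Q = P·diag(−2, 3)·P⁻¹.
Then Q^9 = P·diag(−512, 19683)·P⁻¹ = [[2560, 59049], [1024, 19683]] · [[1, −3], [2, −5]] = [[120658, −302925], [40390, −101487]].

[[120658, −302925], [40390, −101487]]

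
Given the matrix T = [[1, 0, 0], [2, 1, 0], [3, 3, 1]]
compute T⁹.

T = I + N where N = [[0, 0, 0], [2, 0, 0], [3, 3, 0]] is strictly lower-triangular, so N³ = 0.
(I + N)⁹ = I + 9·N + 36·N² = [[1, 0, 0], [18, 1, 0], [243, 27, 1]].

[[1, 0, 0], [18, 1, 0], [243, 27, 1]]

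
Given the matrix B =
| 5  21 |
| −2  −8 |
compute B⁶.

tr B = −3 and det B = 2, so the characteristic polynomial is λ² − (−3)λ + (2) with roots −2 and −1.
Eigenvectors give P = [[−3, 7], [1, −2]] with P⁻¹ = [[2, 7], [1, 3]], and B = P·diag(−2, −1)·P⁻¹.
Then B⁶ = P·diag(64, 1)·P⁻¹ = [[−192, 7], [64, −2]] · [[2, 7], [1, 3]] = [[−377, −1323], [126, 442]].

[[−377, −1323], [126, 442]]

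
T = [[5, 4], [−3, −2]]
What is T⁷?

tr T = 3 and det T = 2, so the characteristic polynomial is λ² − (3)λ + (2) with roots 1 and 2.
Eigenvectors give P = [[−1, −4], [1, 3]] with P⁻¹ = [[3, 4], [−1, −1]], and T = P·diag(1, 2)·P⁻¹.
Then T⁷ = P·diag(1, 128)·P⁻¹ = [[−1, −512], [1, 384]] · [[3, 4], [−1, −1]] = [[509, 508], [−381, −380]].

[[509, 508], [−381, −380]]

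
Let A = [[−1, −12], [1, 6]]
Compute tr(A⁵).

275

tr A = 5 and det A = 6, so the characteristic polynomial is λ² − (5)λ + (6) with roots 2 and 3.
Eigenvectors give P = [[4, −3], [−1, 1]] with P⁻¹ = [[1, 3], [1, 4]], and A = P·diag(2, 3)·P⁻¹.
Then A⁵ = P·diag(32, 243)·P⁻¹ = [[128, −729], [−32, 243]] · [[1, 3], [1, 4]] = [[−601, −2532], [211, 876]].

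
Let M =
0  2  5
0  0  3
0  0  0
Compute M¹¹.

[[0, 0, 0], [0, 0, 0], [0, 0, 0]]

M is strictly triangular, hence nilpotent: M³ = 0, so M¹¹ = 0.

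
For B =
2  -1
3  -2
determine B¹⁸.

[[1, 0], [0, 1]]

B² = I (check: tr B = 0 and det B = -1), so B¹⁸ = I since 18 is even.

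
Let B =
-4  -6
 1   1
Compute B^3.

tr B = -3 and det B = 2, so the characteristic polynomial is λ² − (-3)λ + (2) with roots -2 and -1.
Eigenvectors give P = [[-3, -2], [1, 1]] with P⁻¹ = [[-1, -2], [1, 3]], and B = P·diag(-2, -1)·P⁻¹.
Then B^3 = P·diag(-8, -1)·P⁻¹ = [[24, 2], [-8, -1]] · [[-1, -2], [1, 3]] = [[-22, -42], [7, 13]].

[[-22, -42], [7, 13]]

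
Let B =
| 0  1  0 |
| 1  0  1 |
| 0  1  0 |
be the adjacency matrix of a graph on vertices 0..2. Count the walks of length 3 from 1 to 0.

The number of length-3 walks from vertex 1 to vertex 0 is entry (1,0) of B³, where B is the adjacency matrix.
B² = [[1, 0, 1], [0, 2, 0], [1, 0, 1]]
B³ = [[0, 2, 0], [2, 0, 2], [0, 2, 0]]

2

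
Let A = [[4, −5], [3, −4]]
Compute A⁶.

[[1, 0], [0, 1]]

A² = I (check: tr A = 0 and det A = −1), so A⁶ = I since 6 is even.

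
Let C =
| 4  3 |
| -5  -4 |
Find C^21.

C² = I (check: tr C = 0 and det C = -1), so C^21 = C since 21 is odd.

[[4, 3], [-5, -4]]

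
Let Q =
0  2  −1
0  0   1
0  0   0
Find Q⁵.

Q is strictly triangular, hence nilpotent: Q³ = 0, so Q⁵ = 0.

[[0, 0, 0], [0, 0, 0], [0, 0, 0]]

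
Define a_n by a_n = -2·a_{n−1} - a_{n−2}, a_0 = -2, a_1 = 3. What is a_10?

With companion matrix M = [[-2, -1], [1, 0]], [a_n, a_{n−1}]ᵀ = M·[a_{n−1}, a_{n−2}]ᵀ, so [a_10, a_9]ᵀ = M^9·[a_1, a_0]ᵀ.
M^9 = [[-10, -9], [9, 8]], giving [a_10, a_9]ᵀ = [[-12], [11]].

-12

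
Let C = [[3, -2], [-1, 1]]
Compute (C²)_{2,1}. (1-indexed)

-4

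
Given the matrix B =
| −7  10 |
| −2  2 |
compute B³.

[[−103, 190], [−38, 68]]

tr B = −5 and det B = 6, so the characteristic polynomial is λ² − (−5)λ + (6) with roots −2 and −3.
Eigenvectors give P = [[2, 5], [1, 2]] with P⁻¹ = [[−2, 5], [1, −2]], and B = P·diag(−2, −3)·P⁻¹.
Then B³ = P·diag(−8, −27)·P⁻¹ = [[−16, −135], [−8, −54]] · [[−2, 5], [1, −2]] = [[−103, 190], [−38, 68]].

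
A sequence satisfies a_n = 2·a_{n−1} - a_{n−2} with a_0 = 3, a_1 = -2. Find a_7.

With companion matrix B = [[2, -1], [1, 0]], [a_n, a_{n−1}]ᵀ = B·[a_{n−1}, a_{n−2}]ᵀ, so [a_7, a_6]ᵀ = B^6·[a_1, a_0]ᵀ.
B^6 = [[7, -6], [6, -5]], giving [a_7, a_6]ᵀ = [[-32], [-27]].

-32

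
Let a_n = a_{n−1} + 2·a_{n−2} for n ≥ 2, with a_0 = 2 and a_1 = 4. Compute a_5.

With companion matrix M = [[1, 2], [1, 0]], [a_n, a_{n−1}]ᵀ = M·[a_{n−1}, a_{n−2}]ᵀ, so [a_5, a_4]ᵀ = M⁴·[a_1, a_0]ᵀ.
M⁴ = [[11, 10], [5, 6]], giving [a_5, a_4]ᵀ = [[64], [32]].

64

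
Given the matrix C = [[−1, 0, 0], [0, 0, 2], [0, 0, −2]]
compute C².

[[1, 0, 0], [0, 0, −4], [0, 0, 4]]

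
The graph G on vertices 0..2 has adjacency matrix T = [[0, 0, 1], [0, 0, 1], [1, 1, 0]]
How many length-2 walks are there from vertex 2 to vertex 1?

The number of length-2 walks from vertex 2 to vertex 1 is entry (2,1) of T², where T is the adjacency matrix.
T² = [[1, 1, 0], [1, 1, 0], [0, 0, 2]]

0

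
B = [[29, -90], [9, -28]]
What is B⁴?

[[151, -450], [45, -134]]

tr B = 1 and det B = -2, so the characteristic polynomial is λ² − (1)λ + (-2) with roots -1 and 2.
Eigenvectors give P = [[-3, -10], [-1, -3]] with P⁻¹ = [[3, -10], [-1, 3]], and B = P·diag(-1, 2)·P⁻¹.
Then B⁴ = P·diag(1, 16)·P⁻¹ = [[-3, -160], [-1, -48]] · [[3, -10], [-1, 3]] = [[151, -450], [45, -134]].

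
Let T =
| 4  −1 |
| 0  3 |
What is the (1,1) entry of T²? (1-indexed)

16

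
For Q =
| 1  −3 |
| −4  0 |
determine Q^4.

[[181, −75], [−100, 156]]

Q^2 = [[13, −3], [−4, 12]]
Q^3 = [[25, −39], [−52, 12]]
Q^4 = [[181, −75], [−100, 156]]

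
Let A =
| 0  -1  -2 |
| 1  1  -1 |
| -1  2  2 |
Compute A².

[[1, -5, -3], [2, -2, -5], [0, 7, 4]]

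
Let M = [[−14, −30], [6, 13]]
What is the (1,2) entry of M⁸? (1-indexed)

2550

tr M = −1 and det M = −2, so the characteristic polynomial is λ² − (−1)λ + (−2) with roots −2 and 1.
Eigenvectors give P = [[−5, −2], [2, 1]] with P⁻¹ = [[−1, −2], [2, 5]], and M = P·diag(−2, 1)·P⁻¹.
Then M⁸ = P·diag(256, 1)·P⁻¹ = [[−1280, −2], [512, 1]] · [[−1, −2], [2, 5]] = [[1276, 2550], [−510, −1019]].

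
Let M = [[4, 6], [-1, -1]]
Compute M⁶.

[[190, 378], [-63, -125]]

tr M = 3 and det M = 2, so the characteristic polynomial is λ² − (3)λ + (2) with roots 2 and 1.
Eigenvectors give P = [[-3, -2], [1, 1]] with P⁻¹ = [[-1, -2], [1, 3]], and M = P·diag(2, 1)·P⁻¹.
Then M⁶ = P·diag(64, 1)·P⁻¹ = [[-192, -2], [64, 1]] · [[-1, -2], [1, 3]] = [[190, 378], [-63, -125]].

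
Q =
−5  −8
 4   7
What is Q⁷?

[[−2189, −4376], [2188, 4375]]

tr Q = 2 and det Q = −3, so the characteristic polynomial is λ² − (2)λ + (−3) with roots 3 and −1.
Eigenvectors give P = [[−1, −2], [1, 1]] with P⁻¹ = [[1, 2], [−1, −1]], and Q = P·diag(3, −1)·P⁻¹.
Then Q⁷ = P·diag(2187, −1)·P⁻¹ = [[−2187, 2], [2187, −1]] · [[1, 2], [−1, −1]] = [[−2189, −4376], [2188, 4375]].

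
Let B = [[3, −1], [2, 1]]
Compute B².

[[7, −4], [8, −1]]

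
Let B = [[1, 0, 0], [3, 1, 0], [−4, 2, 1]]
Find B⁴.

[[1, 0, 0], [12, 1, 0], [20, 8, 1]]

B = I + N where N = [[0, 0, 0], [3, 0, 0], [−4, 2, 0]] is strictly lower-triangular, so N³ = 0.
(I + N)⁴ = I + 4·N + 6·N² = [[1, 0, 0], [12, 1, 0], [20, 8, 1]].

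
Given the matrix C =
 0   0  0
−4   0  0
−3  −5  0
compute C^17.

C is strictly triangular, hence nilpotent: C^3 = 0, so C^17 = 0.

[[0, 0, 0], [0, 0, 0], [0, 0, 0]]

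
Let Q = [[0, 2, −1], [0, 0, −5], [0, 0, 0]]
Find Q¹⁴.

[[0, 0, 0], [0, 0, 0], [0, 0, 0]]

Q is strictly triangular, hence nilpotent: Q³ = 0, so Q¹⁴ = 0.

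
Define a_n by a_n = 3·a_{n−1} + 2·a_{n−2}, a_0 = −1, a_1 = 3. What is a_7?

4299

With companion matrix A = [[3, 2], [1, 0]], [a_n, a_{n−1}]ᵀ = A·[a_{n−1}, a_{n−2}]ᵀ, so [a_7, a_6]ᵀ = A⁶·[a_1, a_0]ᵀ.
A⁶ = [[1763, 990], [495, 278]], giving [a_7, a_6]ᵀ = [[4299], [1207]].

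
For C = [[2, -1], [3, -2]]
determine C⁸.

[[1, 0], [0, 1]]

C² = I (check: tr C = 0 and det C = -1), so C⁸ = I since 8 is even.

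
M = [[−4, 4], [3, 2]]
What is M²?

[[28, −8], [−6, 16]]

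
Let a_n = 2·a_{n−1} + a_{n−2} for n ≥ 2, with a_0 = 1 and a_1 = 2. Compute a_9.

2378

With companion matrix B = [[2, 1], [1, 0]], [a_n, a_{n−1}]ᵀ = B·[a_{n−1}, a_{n−2}]ᵀ, so [a_9, a_8]ᵀ = B^8·[a_1, a_0]ᵀ.
B^8 = [[985, 408], [408, 169]], giving [a_9, a_8]ᵀ = [[2378], [985]].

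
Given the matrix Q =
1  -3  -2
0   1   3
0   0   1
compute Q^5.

Q = I + N where N = [[0, -3, -2], [0, 0, 3], [0, 0, 0]] is strictly upper-triangular, so N^3 = 0.
(I + N)^5 = I + 5·N + 10·N^2 = [[1, -15, -100], [0, 1, 15], [0, 0, 1]].

[[1, -15, -100], [0, 1, 15], [0, 0, 1]]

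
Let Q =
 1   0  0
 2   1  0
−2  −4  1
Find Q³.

Q = I + N where N = [[0, 0, 0], [2, 0, 0], [−2, −4, 0]] is strictly lower-triangular, so N³ = 0.
(I + N)³ = I + 3·N + 3·N² = [[1, 0, 0], [6, 1, 0], [−30, −12, 1]].

[[1, 0, 0], [6, 1, 0], [−30, −12, 1]]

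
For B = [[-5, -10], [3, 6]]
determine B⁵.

[[-5, -10], [3, 6]]

B² = B (a projection; rank 1, trace 1), so B⁵ = B.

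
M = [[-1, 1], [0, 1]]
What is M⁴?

[[1, 0], [0, 1]]

M² = I (check: tr M = 0 and det M = -1), so M⁴ = I since 4 is even.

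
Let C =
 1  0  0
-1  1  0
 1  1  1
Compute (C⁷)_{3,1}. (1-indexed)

-14

C = I + N where N = [[0, 0, 0], [-1, 0, 0], [1, 1, 0]] is strictly lower-triangular, so N³ = 0.
(I + N)⁷ = I + 7·N + 21·N² = [[1, 0, 0], [-7, 1, 0], [-14, 7, 1]].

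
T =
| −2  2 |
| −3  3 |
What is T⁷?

T² = T (a projection; rank 1, trace 1), so T⁷ = T.

[[−2, 2], [−3, 3]]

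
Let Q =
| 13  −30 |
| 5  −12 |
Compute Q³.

[[97, −210], [35, −78]]

tr Q = 1 and det Q = −6, so the characteristic polynomial is λ² − (1)λ + (−6) with roots −2 and 3.
Eigenvectors give P = [[−2, 3], [−1, 1]] with P⁻¹ = [[1, −3], [1, −2]], and Q = P·diag(−2, 3)·P⁻¹.
Then Q³ = P·diag(−8, 27)·P⁻¹ = [[16, 81], [8, 27]] · [[1, −3], [1, −2]] = [[97, −210], [35, −78]].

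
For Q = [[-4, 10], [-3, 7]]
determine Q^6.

[[-314, 630], [-189, 379]]

tr Q = 3 and det Q = 2, so the characteristic polynomial is λ² − (3)λ + (2) with roots 2 and 1.
Eigenvectors give P = [[-5, 2], [-3, 1]] with P⁻¹ = [[1, -2], [3, -5]], and Q = P·diag(2, 1)·P⁻¹.
Then Q^6 = P·diag(64, 1)·P⁻¹ = [[-320, 2], [-192, 1]] · [[1, -2], [3, -5]] = [[-314, 630], [-189, 379]].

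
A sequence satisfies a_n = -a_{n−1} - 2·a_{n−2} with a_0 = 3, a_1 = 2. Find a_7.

44

With companion matrix A = [[-1, -2], [1, 0]], [a_n, a_{n−1}]ᵀ = A·[a_{n−1}, a_{n−2}]ᵀ, so [a_7, a_6]ᵀ = A⁶·[a_1, a_0]ᵀ.
A⁶ = [[7, 10], [-5, 2]], giving [a_7, a_6]ᵀ = [[44], [-4]].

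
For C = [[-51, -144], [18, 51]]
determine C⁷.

[[-37179, -104976], [13122, 37179]]

tr C = 0 and det C = -9, so the characteristic polynomial is λ² − (0)λ + (-9) with roots 3 and -3.
Eigenvectors give P = [[-8, 3], [3, -1]] with P⁻¹ = [[1, 3], [3, 8]], and C = P·diag(3, -3)·P⁻¹.
Then C⁷ = P·diag(2187, -2187)·P⁻¹ = [[-17496, -6561], [6561, 2187]] · [[1, 3], [3, 8]] = [[-37179, -104976], [13122, 37179]].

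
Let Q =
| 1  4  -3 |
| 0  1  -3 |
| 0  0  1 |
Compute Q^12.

[[1, 48, -828], [0, 1, -36], [0, 0, 1]]

Q = I + N where N = [[0, 4, -3], [0, 0, -3], [0, 0, 0]] is strictly upper-triangular, so N^3 = 0.
(I + N)^12 = I + 12·N + 66·N^2 = [[1, 48, -828], [0, 1, -36], [0, 0, 1]].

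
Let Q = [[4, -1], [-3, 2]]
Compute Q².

[[19, -6], [-18, 7]]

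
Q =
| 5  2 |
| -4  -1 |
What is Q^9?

[[39365, 19682], [-39364, -19681]]

tr Q = 4 and det Q = 3, so the characteristic polynomial is λ² − (4)λ + (3) with roots 3 and 1.
Eigenvectors give P = [[-1, -1], [1, 2]] with P⁻¹ = [[-2, -1], [1, 1]], and Q = P·diag(3, 1)·P⁻¹.
Then Q^9 = P·diag(19683, 1)·P⁻¹ = [[-19683, -1], [19683, 2]] · [[-2, -1], [1, 1]] = [[39365, 19682], [-39364, -19681]].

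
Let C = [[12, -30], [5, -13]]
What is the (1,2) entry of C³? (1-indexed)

-210

tr C = -1 and det C = -6, so the characteristic polynomial is λ² − (-1)λ + (-6) with roots -3 and 2.
Eigenvectors give P = [[-2, 3], [-1, 1]] with P⁻¹ = [[1, -3], [1, -2]], and C = P·diag(-3, 2)·P⁻¹.
Then C³ = P·diag(-27, 8)·P⁻¹ = [[54, 24], [27, 8]] · [[1, -3], [1, -2]] = [[78, -210], [35, -97]].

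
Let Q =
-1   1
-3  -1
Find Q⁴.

[[-8, 8], [-24, -8]]

Q² = [[-2, -2], [6, -2]]
Q³ = [[8, 0], [0, 8]]
Q⁴ = [[-8, 8], [-24, -8]]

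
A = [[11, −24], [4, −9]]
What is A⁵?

tr A = 2 and det A = −3, so the characteristic polynomial is λ² − (2)λ + (−3) with roots −1 and 3.
Eigenvectors give P = [[−2, −3], [−1, −1]] with P⁻¹ = [[1, −3], [−1, 2]], and A = P·diag(−1, 3)·P⁻¹.
Then A⁵ = P·diag(−1, 243)·P⁻¹ = [[2, −729], [1, −243]] · [[1, −3], [−1, 2]] = [[731, −1464], [244, −489]].

[[731, −1464], [244, −489]]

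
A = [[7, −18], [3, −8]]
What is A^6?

tr A = −1 and det A = −2, so the characteristic polynomial is λ² − (−1)λ + (−2) with roots −2 and 1.
Eigenvectors give P = [[2, −3], [1, −1]] with P⁻¹ = [[−1, 3], [−1, 2]], and A = P·diag(−2, 1)·P⁻¹.
Then A^6 = P·diag(64, 1)·P⁻¹ = [[128, −3], [64, −1]] · [[−1, 3], [−1, 2]] = [[−125, 378], [−63, 190]].

[[−125, 378], [−63, 190]]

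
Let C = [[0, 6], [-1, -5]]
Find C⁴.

tr C = -5 and det C = 6, so the characteristic polynomial is λ² − (-5)λ + (6) with roots -3 and -2.
Eigenvectors give P = [[-2, 3], [1, -1]] with P⁻¹ = [[1, 3], [1, 2]], and C = P·diag(-3, -2)·P⁻¹.
Then C⁴ = P·diag(81, 16)·P⁻¹ = [[-162, 48], [81, -16]] · [[1, 3], [1, 2]] = [[-114, -390], [65, 211]].

[[-114, -390], [65, 211]]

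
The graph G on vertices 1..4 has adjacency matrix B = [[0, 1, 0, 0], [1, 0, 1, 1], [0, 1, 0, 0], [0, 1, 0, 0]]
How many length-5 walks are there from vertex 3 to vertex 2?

The number of length-5 walks from vertex 3 to vertex 2 is entry (3,2) of B⁵, where B is the adjacency matrix.
B² = [[1, 0, 1, 1], [0, 3, 0, 0], [1, 0, 1, 1], [1, 0, 1, 1]]
B³ = [[0, 3, 0, 0], [3, 0, 3, 3], [0, 3, 0, 0], [0, 3, 0, 0]]
B⁴ = [[3, 0, 3, 3], [0, 9, 0, 0], [3, 0, 3, 3], [3, 0, 3, 3]]
B⁵ = [[0, 9, 0, 0], [9, 0, 9, 9], [0, 9, 0, 0], [0, 9, 0, 0]]

9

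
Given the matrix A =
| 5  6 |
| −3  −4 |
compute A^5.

tr A = 1 and det A = −2, so the characteristic polynomial is λ² − (1)λ + (−2) with roots 2 and −1.
Eigenvectors give P = [[−2, −1], [1, 1]] with P⁻¹ = [[−1, −1], [1, 2]], and A = P·diag(2, −1)·P⁻¹.
Then A^5 = P·diag(32, −1)·P⁻¹ = [[−64, 1], [32, −1]] · [[−1, −1], [1, 2]] = [[65, 66], [−33, −34]].

[[65, 66], [−33, −34]]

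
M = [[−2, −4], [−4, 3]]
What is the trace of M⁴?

M² = [[20, −4], [−4, 25]]
M³ = [[−24, −92], [−92, 91]]
M⁴ = [[416, −180], [−180, 641]]

1057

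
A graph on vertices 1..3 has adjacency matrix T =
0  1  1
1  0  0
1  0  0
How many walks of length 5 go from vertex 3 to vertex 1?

4

The number of length-5 walks from vertex 3 to vertex 1 is entry (3,1) of T⁵, where T is the adjacency matrix.
T² = [[2, 0, 0], [0, 1, 1], [0, 1, 1]]
T³ = [[0, 2, 2], [2, 0, 0], [2, 0, 0]]
T⁴ = [[4, 0, 0], [0, 2, 2], [0, 2, 2]]
T⁵ = [[0, 4, 4], [4, 0, 0], [4, 0, 0]]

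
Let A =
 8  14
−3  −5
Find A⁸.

tr A = 3 and det A = 2, so the characteristic polynomial is λ² − (3)λ + (2) with roots 1 and 2.
Eigenvectors give P = [[−2, 7], [1, −3]] with P⁻¹ = [[3, 7], [1, 2]], and A = P·diag(1, 2)·P⁻¹.
Then A⁸ = P·diag(1, 256)·P⁻¹ = [[−2, 1792], [1, −768]] · [[3, 7], [1, 2]] = [[1786, 3570], [−765, −1529]].

[[1786, 3570], [−765, −1529]]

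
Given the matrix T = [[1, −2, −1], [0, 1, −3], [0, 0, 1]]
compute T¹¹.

[[1, −22, 319], [0, 1, −33], [0, 0, 1]]

T = I + N where N = [[0, −2, −1], [0, 0, −3], [0, 0, 0]] is strictly upper-triangular, so N³ = 0.
(I + N)¹¹ = I + 11·N + 55·N² = [[1, −22, 319], [0, 1, −33], [0, 0, 1]].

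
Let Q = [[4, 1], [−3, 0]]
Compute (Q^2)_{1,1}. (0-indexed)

−3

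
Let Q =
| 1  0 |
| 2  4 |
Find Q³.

Q² = [[1, 0], [10, 16]]
Q³ = [[1, 0], [42, 64]]

[[1, 0], [42, 64]]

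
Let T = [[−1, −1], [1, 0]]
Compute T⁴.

[[−1, −1], [1, 0]]

T² = [[0, 1], [−1, −1]]
T³ = [[1, 0], [0, 1]]
T⁴ = [[−1, −1], [1, 0]]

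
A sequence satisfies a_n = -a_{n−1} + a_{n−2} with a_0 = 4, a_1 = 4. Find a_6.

With companion matrix T = [[-1, 1], [1, 0]], [a_n, a_{n−1}]ᵀ = T·[a_{n−1}, a_{n−2}]ᵀ, so [a_6, a_5]ᵀ = T⁵·[a_1, a_0]ᵀ.
T⁵ = [[-8, 5], [5, -3]], giving [a_6, a_5]ᵀ = [[-12], [8]].

-12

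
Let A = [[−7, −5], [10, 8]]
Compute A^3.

[[−43, −35], [70, 62]]

tr A = 1 and det A = −6, so the characteristic polynomial is λ² − (1)λ + (−6) with roots 3 and −2.
Eigenvectors give P = [[−1, −1], [2, 1]] with P⁻¹ = [[1, 1], [−2, −1]], and A = P·diag(3, −2)·P⁻¹.
Then A^3 = P·diag(27, −8)·P⁻¹ = [[−27, 8], [54, −8]] · [[1, 1], [−2, −1]] = [[−43, −35], [70, 62]].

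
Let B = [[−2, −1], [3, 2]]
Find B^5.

B² = I (check: tr B = 0 and det B = −1), so B^5 = B since 5 is odd.

[[−2, −1], [3, 2]]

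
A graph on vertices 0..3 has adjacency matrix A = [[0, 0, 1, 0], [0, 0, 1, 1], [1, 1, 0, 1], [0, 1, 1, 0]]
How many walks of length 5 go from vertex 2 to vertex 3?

17

The number of length-5 walks from vertex 2 to vertex 3 is entry (2,3) of A⁵, where A is the adjacency matrix.
A² = [[1, 1, 0, 1], [1, 2, 1, 1], [0, 1, 3, 1], [1, 1, 1, 2]]
A³ = [[0, 1, 3, 1], [1, 2, 4, 3], [3, 4, 2, 4], [1, 3, 4, 2]]
A⁴ = [[3, 4, 2, 4], [4, 7, 6, 6], [2, 6, 11, 6], [4, 6, 6, 7]]
A⁵ = [[2, 6, 11, 6], [6, 12, 17, 13], [11, 17, 14, 17], [6, 13, 17, 12]]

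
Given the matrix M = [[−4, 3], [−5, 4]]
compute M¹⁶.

[[1, 0], [0, 1]]

M² = I (check: tr M = 0 and det M = −1), so M¹⁶ = I since 16 is even.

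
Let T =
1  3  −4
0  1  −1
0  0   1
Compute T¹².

T = I + N where N = [[0, 3, −4], [0, 0, −1], [0, 0, 0]] is strictly upper-triangular, so N³ = 0.
(I + N)¹² = I + 12·N + 66·N² = [[1, 36, −246], [0, 1, −12], [0, 0, 1]].

[[1, 36, −246], [0, 1, −12], [0, 0, 1]]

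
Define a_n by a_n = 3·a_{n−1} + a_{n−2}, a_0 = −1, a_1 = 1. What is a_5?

76

With companion matrix M = [[3, 1], [1, 0]], [a_n, a_{n−1}]ᵀ = M·[a_{n−1}, a_{n−2}]ᵀ, so [a_5, a_4]ᵀ = M⁴·[a_1, a_0]ᵀ.
M⁴ = [[109, 33], [33, 10]], giving [a_5, a_4]ᵀ = [[76], [23]].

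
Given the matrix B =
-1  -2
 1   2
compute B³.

B² = B (a projection; rank 1, trace 1), so B³ = B.

[[-1, -2], [1, 2]]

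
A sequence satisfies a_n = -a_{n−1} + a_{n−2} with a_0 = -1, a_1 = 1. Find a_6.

With companion matrix A = [[-1, 1], [1, 0]], [a_n, a_{n−1}]ᵀ = A·[a_{n−1}, a_{n−2}]ᵀ, so [a_6, a_5]ᵀ = A⁵·[a_1, a_0]ᵀ.
A⁵ = [[-8, 5], [5, -3]], giving [a_6, a_5]ᵀ = [[-13], [8]].

-13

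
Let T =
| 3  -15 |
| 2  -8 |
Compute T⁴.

[[-309, 975], [-130, 406]]

tr T = -5 and det T = 6, so the characteristic polynomial is λ² − (-5)λ + (6) with roots -3 and -2.
Eigenvectors give P = [[-5, 3], [-2, 1]] with P⁻¹ = [[1, -3], [2, -5]], and T = P·diag(-3, -2)·P⁻¹.
Then T⁴ = P·diag(81, 16)·P⁻¹ = [[-405, 48], [-162, 16]] · [[1, -3], [2, -5]] = [[-309, 975], [-130, 406]].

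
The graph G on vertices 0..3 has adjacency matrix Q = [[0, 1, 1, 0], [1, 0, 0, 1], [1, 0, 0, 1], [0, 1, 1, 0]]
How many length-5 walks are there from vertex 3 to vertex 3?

The number of length-5 walks from vertex 3 to vertex 3 is entry (3,3) of Q⁵, where Q is the adjacency matrix.
Q² = [[2, 0, 0, 2], [0, 2, 2, 0], [0, 2, 2, 0], [2, 0, 0, 2]]
Q³ = [[0, 4, 4, 0], [4, 0, 0, 4], [4, 0, 0, 4], [0, 4, 4, 0]]
Q⁴ = [[8, 0, 0, 8], [0, 8, 8, 0], [0, 8, 8, 0], [8, 0, 0, 8]]
Q⁵ = [[0, 16, 16, 0], [16, 0, 0, 16], [16, 0, 0, 16], [0, 16, 16, 0]]

0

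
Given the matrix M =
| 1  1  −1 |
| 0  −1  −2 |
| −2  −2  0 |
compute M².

[[3, 2, −3], [4, 5, 2], [−2, 0, 6]]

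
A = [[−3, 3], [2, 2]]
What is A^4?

A^2 = [[15, −3], [−2, 10]]
A^3 = [[−51, 39], [26, 14]]
A^4 = [[231, −75], [−50, 106]]

[[231, −75], [−50, 106]]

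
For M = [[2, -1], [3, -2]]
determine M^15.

[[2, -1], [3, -2]]

M² = I (check: tr M = 0 and det M = -1), so M^15 = M since 15 is odd.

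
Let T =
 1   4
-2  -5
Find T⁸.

tr T = -4 and det T = 3, so the characteristic polynomial is λ² − (-4)λ + (3) with roots -3 and -1.
Eigenvectors give P = [[-1, -2], [1, 1]] with P⁻¹ = [[1, 2], [-1, -1]], and T = P·diag(-3, -1)·P⁻¹.
Then T⁸ = P·diag(6561, 1)·P⁻¹ = [[-6561, -2], [6561, 1]] · [[1, 2], [-1, -1]] = [[-6559, -13120], [6560, 13121]].

[[-6559, -13120], [6560, 13121]]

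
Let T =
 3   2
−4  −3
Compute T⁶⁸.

T² = I (check: tr T = 0 and det T = −1), so T⁶⁸ = I since 68 is even.

[[1, 0], [0, 1]]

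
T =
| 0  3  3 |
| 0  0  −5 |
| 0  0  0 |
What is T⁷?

T is strictly triangular, hence nilpotent: T³ = 0, so T⁷ = 0.

[[0, 0, 0], [0, 0, 0], [0, 0, 0]]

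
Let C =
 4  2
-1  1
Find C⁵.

[[454, 422], [-211, -179]]

tr C = 5 and det C = 6, so the characteristic polynomial is λ² − (5)λ + (6) with roots 2 and 3.
Eigenvectors give P = [[-1, -2], [1, 1]] with P⁻¹ = [[1, 2], [-1, -1]], and C = P·diag(2, 3)·P⁻¹.
Then C⁵ = P·diag(32, 243)·P⁻¹ = [[-32, -486], [32, 243]] · [[1, 2], [-1, -1]] = [[454, 422], [-211, -179]].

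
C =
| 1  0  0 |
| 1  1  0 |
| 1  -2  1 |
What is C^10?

[[1, 0, 0], [10, 1, 0], [-80, -20, 1]]

C = I + N where N = [[0, 0, 0], [1, 0, 0], [1, -2, 0]] is strictly lower-triangular, so N^3 = 0.
(I + N)^10 = I + 10·N + 45·N^2 = [[1, 0, 0], [10, 1, 0], [-80, -20, 1]].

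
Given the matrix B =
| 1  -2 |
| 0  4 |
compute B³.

B² = [[1, -10], [0, 16]]
B³ = [[1, -42], [0, 64]]

[[1, -42], [0, 64]]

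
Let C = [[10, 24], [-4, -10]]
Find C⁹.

[[2560, 6144], [-1024, -2560]]

tr C = 0 and det C = -4, so the characteristic polynomial is λ² − (0)λ + (-4) with roots 2 and -2.
Eigenvectors give P = [[-3, 2], [1, -1]] with P⁻¹ = [[-1, -2], [-1, -3]], and C = P·diag(2, -2)·P⁻¹.
Then C⁹ = P·diag(512, -512)·P⁻¹ = [[-1536, -1024], [512, 512]] · [[-1, -2], [-1, -3]] = [[2560, 6144], [-1024, -2560]].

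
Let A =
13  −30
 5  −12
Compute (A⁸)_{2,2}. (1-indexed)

−12354

tr A = 1 and det A = −6, so the characteristic polynomial is λ² − (1)λ + (−6) with roots −2 and 3.
Eigenvectors give P = [[−2, 3], [−1, 1]] with P⁻¹ = [[1, −3], [1, −2]], and A = P·diag(−2, 3)·P⁻¹.
Then A⁸ = P·diag(256, 6561)·P⁻¹ = [[−512, 19683], [−256, 6561]] · [[1, −3], [1, −2]] = [[19171, −37830], [6305, −12354]].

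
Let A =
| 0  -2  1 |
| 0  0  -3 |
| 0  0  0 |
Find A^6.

A is strictly triangular, hence nilpotent: A^3 = 0, so A^6 = 0.

[[0, 0, 0], [0, 0, 0], [0, 0, 0]]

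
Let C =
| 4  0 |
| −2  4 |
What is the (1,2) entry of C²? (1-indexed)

0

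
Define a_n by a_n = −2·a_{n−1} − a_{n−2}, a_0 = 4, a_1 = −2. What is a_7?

With companion matrix C = [[−2, −1], [1, 0]], [a_n, a_{n−1}]ᵀ = C·[a_{n−1}, a_{n−2}]ᵀ, so [a_7, a_6]ᵀ = C⁶·[a_1, a_0]ᵀ.
C⁶ = [[7, 6], [−6, −5]], giving [a_7, a_6]ᵀ = [[10], [−8]].

10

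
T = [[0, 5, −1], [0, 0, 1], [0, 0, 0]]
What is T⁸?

[[0, 0, 0], [0, 0, 0], [0, 0, 0]]

T is strictly triangular, hence nilpotent: T³ = 0, so T⁸ = 0.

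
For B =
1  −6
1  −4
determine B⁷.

tr B = −3 and det B = 2, so the characteristic polynomial is λ² − (−3)λ + (2) with roots −2 and −1.
Eigenvectors give P = [[2, 3], [1, 1]] with P⁻¹ = [[−1, 3], [1, −2]], and B = P·diag(−2, −1)·P⁻¹.
Then B⁷ = P·diag(−128, −1)·P⁻¹ = [[−256, −3], [−128, −1]] · [[−1, 3], [1, −2]] = [[253, −762], [127, −382]].

[[253, −762], [127, −382]]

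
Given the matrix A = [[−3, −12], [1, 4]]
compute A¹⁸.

A² = A (a projection; rank 1, trace 1), so A¹⁸ = A.

[[−3, −12], [1, 4]]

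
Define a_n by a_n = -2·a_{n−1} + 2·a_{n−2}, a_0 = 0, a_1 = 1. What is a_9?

2448

With companion matrix C = [[-2, 2], [1, 0]], [a_n, a_{n−1}]ᵀ = C·[a_{n−1}, a_{n−2}]ᵀ, so [a_9, a_8]ᵀ = C^8·[a_1, a_0]ᵀ.
C^8 = [[2448, -1792], [-896, 656]], giving [a_9, a_8]ᵀ = [[2448], [-896]].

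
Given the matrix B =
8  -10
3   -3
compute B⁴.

tr B = 5 and det B = 6, so the characteristic polynomial is λ² − (5)λ + (6) with roots 2 and 3.
Eigenvectors give P = [[5, 2], [3, 1]] with P⁻¹ = [[-1, 2], [3, -5]], and B = P·diag(2, 3)·P⁻¹.
Then B⁴ = P·diag(16, 81)·P⁻¹ = [[80, 162], [48, 81]] · [[-1, 2], [3, -5]] = [[406, -650], [195, -309]].

[[406, -650], [195, -309]]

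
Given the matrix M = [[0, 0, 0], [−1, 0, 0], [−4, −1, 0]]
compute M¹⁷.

[[0, 0, 0], [0, 0, 0], [0, 0, 0]]

M is strictly triangular, hence nilpotent: M³ = 0, so M¹⁷ = 0.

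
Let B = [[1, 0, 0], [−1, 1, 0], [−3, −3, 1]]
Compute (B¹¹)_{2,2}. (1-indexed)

1

B = I + N where N = [[0, 0, 0], [−1, 0, 0], [−3, −3, 0]] is strictly lower-triangular, so N³ = 0.
(I + N)¹¹ = I + 11·N + 55·N² = [[1, 0, 0], [−11, 1, 0], [132, −33, 1]].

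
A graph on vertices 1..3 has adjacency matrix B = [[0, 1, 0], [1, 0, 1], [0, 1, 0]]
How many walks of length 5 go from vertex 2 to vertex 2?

0

The number of length-5 walks from vertex 2 to vertex 2 is entry (2,2) of B⁵, where B is the adjacency matrix.
B² = [[1, 0, 1], [0, 2, 0], [1, 0, 1]]
B³ = [[0, 2, 0], [2, 0, 2], [0, 2, 0]]
B⁴ = [[2, 0, 2], [0, 4, 0], [2, 0, 2]]
B⁵ = [[0, 4, 0], [4, 0, 4], [0, 4, 0]]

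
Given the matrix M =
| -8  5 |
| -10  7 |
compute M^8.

tr M = -1 and det M = -6, so the characteristic polynomial is λ² − (-1)λ + (-6) with roots 2 and -3.
Eigenvectors give P = [[-1, 1], [-2, 1]] with P⁻¹ = [[1, -1], [2, -1]], and M = P·diag(2, -3)·P⁻¹.
Then M^8 = P·diag(256, 6561)·P⁻¹ = [[-256, 6561], [-512, 6561]] · [[1, -1], [2, -1]] = [[12866, -6305], [12610, -6049]].

[[12866, -6305], [12610, -6049]]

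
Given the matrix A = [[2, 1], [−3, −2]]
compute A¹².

A² = I (check: tr A = 0 and det A = −1), so A¹² = I since 12 is even.

[[1, 0], [0, 1]]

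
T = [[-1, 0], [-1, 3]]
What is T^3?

[[-1, 0], [-7, 27]]

T^2 = [[1, 0], [-2, 9]]
T^3 = [[-1, 0], [-7, 27]]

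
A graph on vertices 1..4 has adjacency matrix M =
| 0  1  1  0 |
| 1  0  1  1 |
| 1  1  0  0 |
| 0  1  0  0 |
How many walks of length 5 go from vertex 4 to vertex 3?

The number of length-5 walks from vertex 4 to vertex 3 is entry (4,3) of M⁵, where M is the adjacency matrix.
M² = [[2, 1, 1, 1], [1, 3, 1, 0], [1, 1, 2, 1], [1, 0, 1, 1]]
M³ = [[2, 4, 3, 1], [4, 2, 4, 3], [3, 4, 2, 1], [1, 3, 1, 0]]
M⁴ = [[7, 6, 6, 4], [6, 11, 6, 2], [6, 6, 7, 4], [4, 2, 4, 3]]
M⁵ = [[12, 17, 13, 6], [17, 14, 17, 11], [13, 17, 12, 6], [6, 11, 6, 2]]

6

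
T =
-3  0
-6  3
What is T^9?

tr T = 0 and det T = -9, so the characteristic polynomial is λ² − (0)λ + (-9) with roots 3 and -3.
Eigenvectors give P = [[0, 1], [-1, 1]] with P⁻¹ = [[1, -1], [1, 0]], and T = P·diag(3, -3)·P⁻¹.
Then T^9 = P·diag(19683, -19683)·P⁻¹ = [[0, -19683], [-19683, -19683]] · [[1, -1], [1, 0]] = [[-19683, 0], [-39366, 19683]].

[[-19683, 0], [-39366, 19683]]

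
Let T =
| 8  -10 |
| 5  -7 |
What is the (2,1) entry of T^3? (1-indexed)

tr T = 1 and det T = -6, so the characteristic polynomial is λ² − (1)λ + (-6) with roots -2 and 3.
Eigenvectors give P = [[1, 2], [1, 1]] with P⁻¹ = [[-1, 2], [1, -1]], and T = P·diag(-2, 3)·P⁻¹.
Then T^3 = P·diag(-8, 27)·P⁻¹ = [[-8, 54], [-8, 27]] · [[-1, 2], [1, -1]] = [[62, -70], [35, -43]].

35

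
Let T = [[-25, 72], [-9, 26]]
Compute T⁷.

[[-1033, 3096], [-387, 1160]]

tr T = 1 and det T = -2, so the characteristic polynomial is λ² − (1)λ + (-2) with roots -1 and 2.
Eigenvectors give P = [[3, -8], [1, -3]] with P⁻¹ = [[3, -8], [1, -3]], and T = P·diag(-1, 2)·P⁻¹.
Then T⁷ = P·diag(-1, 128)·P⁻¹ = [[-3, -1024], [-1, -384]] · [[3, -8], [1, -3]] = [[-1033, 3096], [-387, 1160]].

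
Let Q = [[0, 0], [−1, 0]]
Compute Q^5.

Q is strictly triangular, hence nilpotent: Q^2 = 0, so Q^5 = 0.

[[0, 0], [0, 0]]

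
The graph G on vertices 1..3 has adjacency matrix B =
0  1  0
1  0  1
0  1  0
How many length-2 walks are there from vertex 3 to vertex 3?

The number of length-2 walks from vertex 3 to vertex 3 is entry (3,3) of B², where B is the adjacency matrix.
B² = [[1, 0, 1], [0, 2, 0], [1, 0, 1]]

1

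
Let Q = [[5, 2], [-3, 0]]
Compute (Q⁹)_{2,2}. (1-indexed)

tr Q = 5 and det Q = 6, so the characteristic polynomial is λ² − (5)λ + (6) with roots 3 and 2.
Eigenvectors give P = [[-1, -2], [1, 3]] with P⁻¹ = [[-3, -2], [1, 1]], and Q = P·diag(3, 2)·P⁻¹.
Then Q⁹ = P·diag(19683, 512)·P⁻¹ = [[-19683, -1024], [19683, 1536]] · [[-3, -2], [1, 1]] = [[58025, 38342], [-57513, -37830]].

-37830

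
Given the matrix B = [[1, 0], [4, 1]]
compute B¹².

B = I + N where N = [[0, 0], [4, 0]] is strictly lower-triangular, so N² = 0.
(I + N)¹² = I + 12·N = [[1, 0], [48, 1]].

[[1, 0], [48, 1]]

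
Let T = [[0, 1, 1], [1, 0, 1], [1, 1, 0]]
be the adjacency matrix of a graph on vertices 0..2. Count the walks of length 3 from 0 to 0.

2

The number of length-3 walks from vertex 0 to vertex 0 is entry (0,0) of T^3, where T is the adjacency matrix.
T^2 = [[2, 1, 1], [1, 2, 1], [1, 1, 2]]
T^3 = [[2, 3, 3], [3, 2, 3], [3, 3, 2]]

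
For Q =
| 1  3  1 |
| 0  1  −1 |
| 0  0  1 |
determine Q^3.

Q = I + N where N = [[0, 3, 1], [0, 0, −1], [0, 0, 0]] is strictly upper-triangular, so N^3 = 0.
(I + N)^3 = I + 3·N + 3·N^2 = [[1, 9, −6], [0, 1, −3], [0, 0, 1]].

[[1, 9, −6], [0, 1, −3], [0, 0, 1]]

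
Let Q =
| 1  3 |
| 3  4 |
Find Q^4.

Q^2 = [[10, 15], [15, 25]]
Q^3 = [[55, 90], [90, 145]]
Q^4 = [[325, 525], [525, 850]]

[[325, 525], [525, 850]]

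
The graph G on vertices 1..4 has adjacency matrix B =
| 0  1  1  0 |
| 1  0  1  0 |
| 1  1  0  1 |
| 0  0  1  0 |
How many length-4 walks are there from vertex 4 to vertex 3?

The number of length-4 walks from vertex 4 to vertex 3 is entry (4,3) of B⁴, where B is the adjacency matrix.
B² = [[2, 1, 1, 1], [1, 2, 1, 1], [1, 1, 3, 0], [1, 1, 0, 1]]
B³ = [[2, 3, 4, 1], [3, 2, 4, 1], [4, 4, 2, 3], [1, 1, 3, 0]]
B⁴ = [[7, 6, 6, 4], [6, 7, 6, 4], [6, 6, 11, 2], [4, 4, 2, 3]]

2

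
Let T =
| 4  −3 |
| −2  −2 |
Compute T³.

T² = [[22, −6], [−4, 10]]
T³ = [[100, −54], [−36, −8]]

[[100, −54], [−36, −8]]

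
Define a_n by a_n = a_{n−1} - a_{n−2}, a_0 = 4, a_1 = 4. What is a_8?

With companion matrix M = [[1, -1], [1, 0]], [a_n, a_{n−1}]ᵀ = M·[a_{n−1}, a_{n−2}]ᵀ, so [a_8, a_7]ᵀ = M⁷·[a_1, a_0]ᵀ.
M⁷ = [[1, -1], [1, 0]], giving [a_8, a_7]ᵀ = [[0], [4]].

0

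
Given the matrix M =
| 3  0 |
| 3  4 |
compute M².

[[9, 0], [21, 16]]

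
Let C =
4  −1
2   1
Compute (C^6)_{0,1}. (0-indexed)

−665

tr C = 5 and det C = 6, so the characteristic polynomial is λ² − (5)λ + (6) with roots 3 and 2.
Eigenvectors give P = [[−1, 1], [−1, 2]] with P⁻¹ = [[−2, 1], [−1, 1]], and C = P·diag(3, 2)·P⁻¹.
Then C^6 = P·diag(729, 64)·P⁻¹ = [[−729, 64], [−729, 128]] · [[−2, 1], [−1, 1]] = [[1394, −665], [1330, −601]].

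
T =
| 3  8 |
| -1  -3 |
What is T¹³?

T² = I (check: tr T = 0 and det T = -1), so T¹³ = T since 13 is odd.

[[3, 8], [-1, -3]]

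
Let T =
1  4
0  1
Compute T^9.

T = I + N where N = [[0, 4], [0, 0]] is strictly upper-triangular, so N^2 = 0.
(I + N)^9 = I + 9·N = [[1, 36], [0, 1]].

[[1, 36], [0, 1]]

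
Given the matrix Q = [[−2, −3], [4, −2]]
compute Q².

[[−8, 12], [−16, −8]]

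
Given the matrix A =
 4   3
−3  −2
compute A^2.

[[7, 6], [−6, −5]]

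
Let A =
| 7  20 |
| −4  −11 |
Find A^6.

tr A = −4 and det A = 3, so the characteristic polynomial is λ² − (−4)λ + (3) with roots −3 and −1.
Eigenvectors give P = [[2, 5], [−1, −2]] with P⁻¹ = [[−2, −5], [1, 2]], and A = P·diag(−3, −1)·P⁻¹.
Then A^6 = P·diag(729, 1)·P⁻¹ = [[1458, 5], [−729, −2]] · [[−2, −5], [1, 2]] = [[−2911, −7280], [1456, 3641]].

[[−2911, −7280], [1456, 3641]]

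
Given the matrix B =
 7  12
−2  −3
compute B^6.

tr B = 4 and det B = 3, so the characteristic polynomial is λ² − (4)λ + (3) with roots 1 and 3.
Eigenvectors give P = [[−2, −3], [1, 1]] with P⁻¹ = [[1, 3], [−1, −2]], and B = P·diag(1, 3)·P⁻¹.
Then B^6 = P·diag(1, 729)·P⁻¹ = [[−2, −2187], [1, 729]] · [[1, 3], [−1, −2]] = [[2185, 4368], [−728, −1455]].

[[2185, 4368], [−728, −1455]]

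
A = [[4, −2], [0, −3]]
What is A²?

[[16, −2], [0, 9]]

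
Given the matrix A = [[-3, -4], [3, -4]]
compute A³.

[[93, -100], [75, 68]]

A² = [[-3, 28], [-21, 4]]
A³ = [[93, -100], [75, 68]]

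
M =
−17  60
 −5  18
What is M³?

tr M = 1 and det M = −6, so the characteristic polynomial is λ² − (1)λ + (−6) with roots 3 and −2.
Eigenvectors give P = [[3, 4], [1, 1]] with P⁻¹ = [[−1, 4], [1, −3]], and M = P·diag(3, −2)·P⁻¹.
Then M³ = P·diag(27, −8)·P⁻¹ = [[81, −32], [27, −8]] · [[−1, 4], [1, −3]] = [[−113, 420], [−35, 132]].

[[−113, 420], [−35, 132]]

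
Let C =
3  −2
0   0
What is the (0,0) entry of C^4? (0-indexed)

C^2 = [[9, −6], [0, 0]]
C^3 = [[27, −18], [0, 0]]
C^4 = [[81, −54], [0, 0]]

81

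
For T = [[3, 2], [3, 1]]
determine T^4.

T^2 = [[15, 8], [12, 7]]
T^3 = [[69, 38], [57, 31]]
T^4 = [[321, 176], [264, 145]]

[[321, 176], [264, 145]]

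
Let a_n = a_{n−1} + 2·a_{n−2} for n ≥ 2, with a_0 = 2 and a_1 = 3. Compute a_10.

With companion matrix T = [[1, 2], [1, 0]], [a_n, a_{n−1}]ᵀ = T·[a_{n−1}, a_{n−2}]ᵀ, so [a_10, a_9]ᵀ = T^9·[a_1, a_0]ᵀ.
T^9 = [[341, 342], [171, 170]], giving [a_10, a_9]ᵀ = [[1707], [853]].

1707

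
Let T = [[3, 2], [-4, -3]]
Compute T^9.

[[3, 2], [-4, -3]]

T² = I (check: tr T = 0 and det T = -1), so T^9 = T since 9 is odd.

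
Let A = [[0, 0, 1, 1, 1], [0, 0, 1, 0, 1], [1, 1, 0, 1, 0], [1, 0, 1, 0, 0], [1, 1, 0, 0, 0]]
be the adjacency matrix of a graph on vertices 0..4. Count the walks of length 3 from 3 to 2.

The number of length-3 walks from vertex 3 to vertex 2 is entry (3,2) of A^3, where A is the adjacency matrix.
A^2 = [[3, 2, 1, 1, 0], [2, 2, 0, 1, 0], [1, 0, 3, 1, 2], [1, 1, 1, 2, 1], [0, 0, 2, 1, 2]]
A^3 = [[2, 1, 6, 4, 5], [1, 0, 5, 2, 4], [6, 5, 2, 4, 1], [4, 2, 4, 2, 2], [5, 4, 1, 2, 0]]

4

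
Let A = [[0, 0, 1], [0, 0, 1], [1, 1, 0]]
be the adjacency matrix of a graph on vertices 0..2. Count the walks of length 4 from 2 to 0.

The number of length-4 walks from vertex 2 to vertex 0 is entry (2,0) of A⁴, where A is the adjacency matrix.
A² = [[1, 1, 0], [1, 1, 0], [0, 0, 2]]
A³ = [[0, 0, 2], [0, 0, 2], [2, 2, 0]]
A⁴ = [[2, 2, 0], [2, 2, 0], [0, 0, 4]]

0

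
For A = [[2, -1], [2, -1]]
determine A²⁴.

A² = A (a projection; rank 1, trace 1), so A²⁴ = A.

[[2, -1], [2, -1]]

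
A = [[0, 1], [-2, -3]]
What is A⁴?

[[-14, -15], [30, 31]]

tr A = -3 and det A = 2, so the characteristic polynomial is λ² − (-3)λ + (2) with roots -1 and -2.
Eigenvectors give P = [[1, 1], [-1, -2]] with P⁻¹ = [[2, 1], [-1, -1]], and A = P·diag(-1, -2)·P⁻¹.
Then A⁴ = P·diag(1, 16)·P⁻¹ = [[1, 16], [-1, -32]] · [[2, 1], [-1, -1]] = [[-14, -15], [30, 31]].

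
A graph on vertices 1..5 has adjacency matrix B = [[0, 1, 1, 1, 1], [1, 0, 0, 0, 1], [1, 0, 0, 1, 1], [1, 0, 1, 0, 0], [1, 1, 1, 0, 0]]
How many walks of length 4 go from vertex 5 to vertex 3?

The number of length-4 walks from vertex 5 to vertex 3 is entry (5,3) of B^4, where B is the adjacency matrix.
B^2 = [[4, 1, 2, 1, 2], [1, 2, 2, 1, 1], [2, 2, 3, 1, 1], [1, 1, 1, 2, 2], [2, 1, 1, 2, 3]]
B^3 = [[6, 6, 7, 6, 7], [6, 2, 3, 3, 5], [7, 3, 4, 5, 7], [6, 3, 5, 2, 3], [7, 5, 7, 3, 4]]
B^4 = [[26, 13, 19, 13, 19], [13, 11, 14, 9, 11], [19, 14, 19, 11, 14], [13, 9, 11, 11, 14], [19, 11, 14, 14, 19]]

14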